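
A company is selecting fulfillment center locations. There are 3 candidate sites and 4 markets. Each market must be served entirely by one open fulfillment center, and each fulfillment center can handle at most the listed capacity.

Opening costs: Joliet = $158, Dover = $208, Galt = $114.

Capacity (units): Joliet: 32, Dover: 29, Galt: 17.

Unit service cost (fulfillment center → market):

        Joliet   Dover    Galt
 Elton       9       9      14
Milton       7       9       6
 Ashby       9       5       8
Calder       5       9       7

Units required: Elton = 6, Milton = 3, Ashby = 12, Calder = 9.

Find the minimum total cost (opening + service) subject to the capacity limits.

Minimum total cost: 386

Open {Joliet}: Elton→Joliet 9·6=54, Milton→Joliet 7·3=21, Ashby→Joliet 9·12=108, Calder→Joliet 5·9=45.
Loads: Joliet carries 30/32. Service 228; fixed 158; total 386.
Next best feasible plan costs 485.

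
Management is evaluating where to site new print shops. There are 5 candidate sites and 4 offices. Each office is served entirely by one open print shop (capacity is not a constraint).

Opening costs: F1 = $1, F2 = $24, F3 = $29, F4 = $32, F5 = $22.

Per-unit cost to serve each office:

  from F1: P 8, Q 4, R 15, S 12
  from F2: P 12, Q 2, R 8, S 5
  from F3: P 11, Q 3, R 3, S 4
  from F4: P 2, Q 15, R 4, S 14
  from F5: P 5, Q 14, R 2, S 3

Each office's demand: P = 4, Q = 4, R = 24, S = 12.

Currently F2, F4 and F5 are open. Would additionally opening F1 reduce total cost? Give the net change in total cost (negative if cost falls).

No — net change +1 (cost rises by 1).

Current service cost with {F2, F4, F5}: 100.
Adding F1: each office re-picks its cheapest; new service cost 100, saving 0.
Extra fixed cost: 1. Net change = 1 − 0 = 1.
(Totals: 178 → 179.)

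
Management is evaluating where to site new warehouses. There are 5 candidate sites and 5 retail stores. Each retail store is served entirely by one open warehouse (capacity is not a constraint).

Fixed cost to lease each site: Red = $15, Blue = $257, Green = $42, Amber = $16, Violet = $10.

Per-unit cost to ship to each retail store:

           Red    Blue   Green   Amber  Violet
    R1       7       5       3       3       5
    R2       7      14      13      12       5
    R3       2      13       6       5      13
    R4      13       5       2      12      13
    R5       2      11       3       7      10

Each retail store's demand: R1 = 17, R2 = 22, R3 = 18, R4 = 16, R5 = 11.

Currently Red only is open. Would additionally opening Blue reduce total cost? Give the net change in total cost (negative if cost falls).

Current service cost with {Red}: 539.
Adding Blue: each retail store re-picks its cheapest; new service cost 377, saving 162.
Extra fixed cost: 257. Net change = 257 − 162 = 95.
(Totals: 554 → 649.)

No — net change +95 (cost rises by 95).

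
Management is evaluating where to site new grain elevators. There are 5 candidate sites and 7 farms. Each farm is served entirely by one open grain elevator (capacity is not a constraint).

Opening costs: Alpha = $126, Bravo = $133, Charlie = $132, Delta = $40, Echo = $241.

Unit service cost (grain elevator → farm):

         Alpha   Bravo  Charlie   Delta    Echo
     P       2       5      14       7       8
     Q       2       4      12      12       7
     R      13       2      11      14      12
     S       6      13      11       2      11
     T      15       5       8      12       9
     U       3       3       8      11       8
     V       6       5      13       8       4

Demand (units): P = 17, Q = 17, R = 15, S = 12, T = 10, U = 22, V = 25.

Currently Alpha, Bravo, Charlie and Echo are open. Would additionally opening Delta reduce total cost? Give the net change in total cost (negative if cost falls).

Yes — net change −8 (cost falls by 8).

Current service cost with {Alpha, Bravo, Charlie, Echo}: 386.
Adding Delta: each farm re-picks its cheapest; new service cost 338, saving 48.
Extra fixed cost: 40. Net change = 40 − 48 = -8.
(Totals: 1018 → 1010.)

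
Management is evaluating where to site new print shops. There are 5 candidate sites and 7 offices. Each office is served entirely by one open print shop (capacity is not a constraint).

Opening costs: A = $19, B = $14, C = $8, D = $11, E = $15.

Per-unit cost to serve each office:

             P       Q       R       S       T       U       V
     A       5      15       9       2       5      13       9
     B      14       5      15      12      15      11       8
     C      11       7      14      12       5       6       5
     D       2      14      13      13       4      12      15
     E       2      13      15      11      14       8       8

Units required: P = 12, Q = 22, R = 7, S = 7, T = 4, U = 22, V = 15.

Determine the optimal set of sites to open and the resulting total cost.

For any fixed open set, each office goes to its cheapest open site; total = fixed + service.
{A, B, C, D}: P→D 2·12=24, Q→B 5·22=110, R→A 9·7=63, S→A 2·7=14, T→D 4·4=16, U→C 6·22=132, V→C 5·15=75. Service 434; fixed 52; total 486.
{A, B, C, E}: P→E 2·12=24, Q→B 5·22=110, R→A 9·7=63, S→A 2·7=14, T→A 5·4=20, U→C 6·22=132, V→C 5·15=75. Service 438; fixed 56; total 494.
{A, B, C, D, E}: P→D 2·12=24, Q→B 5·22=110, R→A 9·7=63, S→A 2·7=14, T→D 4·4=16, U→C 6·22=132, V→C 5·15=75. Service 434; fixed 67; total 501.
{C}: service 695 + fixed 8 = 703
No other subset beats 486.

Open A, B, C and D; minimum total cost 486.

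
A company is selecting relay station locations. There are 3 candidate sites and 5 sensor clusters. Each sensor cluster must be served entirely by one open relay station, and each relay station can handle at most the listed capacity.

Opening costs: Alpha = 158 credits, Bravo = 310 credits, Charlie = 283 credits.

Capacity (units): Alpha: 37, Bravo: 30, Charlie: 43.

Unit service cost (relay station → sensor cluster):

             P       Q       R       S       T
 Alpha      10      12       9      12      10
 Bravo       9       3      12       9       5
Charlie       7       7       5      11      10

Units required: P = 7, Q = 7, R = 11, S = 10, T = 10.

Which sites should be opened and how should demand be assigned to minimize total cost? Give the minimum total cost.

Minimum total cost: 798

Open {Alpha, Bravo}: P→Alpha 10·7=70, Q→Bravo 3·7=21, R→Alpha 9·11=99, S→Bravo 9·10=90, T→Bravo 5·10=50.
Loads: Alpha carries 18/37, Bravo carries 27/30. Service 330; fixed 468; total 798.
Next best feasible plan costs 804.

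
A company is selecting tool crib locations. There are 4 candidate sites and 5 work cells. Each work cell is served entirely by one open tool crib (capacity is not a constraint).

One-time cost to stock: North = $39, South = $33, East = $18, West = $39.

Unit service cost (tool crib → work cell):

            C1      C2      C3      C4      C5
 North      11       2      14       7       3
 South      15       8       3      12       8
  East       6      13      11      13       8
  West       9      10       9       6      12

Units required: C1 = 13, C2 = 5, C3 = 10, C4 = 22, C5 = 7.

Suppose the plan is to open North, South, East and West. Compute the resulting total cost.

Each work cell is assigned to its cheapest site among the open ones.
{North, South, East, West}: C1→East 6·13=78, C2→North 2·5=10, C3→South 3·10=30, C4→West 6·22=132, C5→North 3·7=21. Service 271; fixed 129; total 400.

Total cost: 400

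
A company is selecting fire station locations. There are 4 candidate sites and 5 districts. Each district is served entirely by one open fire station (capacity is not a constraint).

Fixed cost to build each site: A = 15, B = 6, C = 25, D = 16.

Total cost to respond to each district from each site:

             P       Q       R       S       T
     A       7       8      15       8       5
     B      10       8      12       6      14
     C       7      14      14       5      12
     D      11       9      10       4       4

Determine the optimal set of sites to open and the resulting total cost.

Open D only; minimum total cost 54.

For any fixed open set, each district goes to its cheapest open site; total = fixed + service.
{D}: P→D 11, Q→D 9, R→D 10, S→D 4, T→D 4. Service 38; fixed 16; total 54.
{B}: service 50 + fixed 6 = 56
{A}: P→A 7, Q→A 8, R→A 15, S→A 8, T→A 5. Service 43; fixed 15; total 58.
{A, B, C, D}: service 33 + fixed 62 = 95
No other subset beats 54.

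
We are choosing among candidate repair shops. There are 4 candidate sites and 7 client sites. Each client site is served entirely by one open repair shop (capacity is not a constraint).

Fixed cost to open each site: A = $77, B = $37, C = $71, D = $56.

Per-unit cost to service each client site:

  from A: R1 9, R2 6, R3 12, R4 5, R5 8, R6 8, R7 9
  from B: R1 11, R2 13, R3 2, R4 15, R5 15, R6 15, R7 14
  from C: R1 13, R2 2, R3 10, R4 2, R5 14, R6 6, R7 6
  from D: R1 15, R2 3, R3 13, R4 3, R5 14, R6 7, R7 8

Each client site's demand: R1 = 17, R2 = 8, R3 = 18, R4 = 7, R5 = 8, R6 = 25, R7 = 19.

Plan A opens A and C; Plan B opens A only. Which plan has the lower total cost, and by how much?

Plan A: {A, C}: R1→A 9·17=153, R2→C 2·8=16, R3→C 10·18=180, R4→C 2·7=14, R5→A 8·8=64, R6→C 6·25=150, R7→C 6·19=114. Service 691; fixed 148; total 839.
Plan B: {A}: R1→A 9·17=153, R2→A 6·8=48, R3→A 12·18=216, R4→A 5·7=35, R5→A 8·8=64, R6→A 8·25=200, R7→A 9·19=171. Service 887; fixed 77; total 964.
Difference: |839 − 964| = 125.

Plan A is cheaper by 125.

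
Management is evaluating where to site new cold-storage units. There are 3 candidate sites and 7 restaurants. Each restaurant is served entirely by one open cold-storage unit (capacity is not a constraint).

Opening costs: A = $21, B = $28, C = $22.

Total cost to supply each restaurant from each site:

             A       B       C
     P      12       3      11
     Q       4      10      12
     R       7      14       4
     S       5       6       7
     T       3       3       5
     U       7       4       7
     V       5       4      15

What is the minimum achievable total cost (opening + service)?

Minimum total cost: 64

For any fixed open set, each restaurant goes to its cheapest open site; total = fixed + service.
{A}: P→A 12, Q→A 4, R→A 7, S→A 5, T→A 3, U→A 7, V→A 5. Service 43; fixed 21; total 64.
{B}: service 44 + fixed 28 = 72
{A, B}: P→B 3, Q→A 4, R→A 7, S→A 5, T→A 3, U→B 4, V→B 4. Service 30; fixed 49; total 79.
{A, B, C}: service 27 + fixed 71 = 98
No other subset beats 64.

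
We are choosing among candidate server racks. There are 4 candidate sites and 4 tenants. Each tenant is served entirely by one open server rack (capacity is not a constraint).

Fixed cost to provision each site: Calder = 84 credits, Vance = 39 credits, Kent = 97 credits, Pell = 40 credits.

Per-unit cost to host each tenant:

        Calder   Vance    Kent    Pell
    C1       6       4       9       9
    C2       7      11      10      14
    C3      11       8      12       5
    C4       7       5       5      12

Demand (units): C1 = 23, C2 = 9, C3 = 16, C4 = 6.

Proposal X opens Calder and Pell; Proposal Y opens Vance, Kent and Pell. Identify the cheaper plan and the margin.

Proposal X is cheaper by 21.

Proposal X: {Calder, Pell}: C1→Calder 6·23=138, C2→Calder 7·9=63, C3→Pell 5·16=80, C4→Calder 7·6=42. Service 323; fixed 124; total 447.
Proposal Y: {Vance, Kent, Pell}: C1→Vance 4·23=92, C2→Kent 10·9=90, C3→Pell 5·16=80, C4→Vance 5·6=30. Service 292; fixed 176; total 468.
Difference: |447 − 468| = 21.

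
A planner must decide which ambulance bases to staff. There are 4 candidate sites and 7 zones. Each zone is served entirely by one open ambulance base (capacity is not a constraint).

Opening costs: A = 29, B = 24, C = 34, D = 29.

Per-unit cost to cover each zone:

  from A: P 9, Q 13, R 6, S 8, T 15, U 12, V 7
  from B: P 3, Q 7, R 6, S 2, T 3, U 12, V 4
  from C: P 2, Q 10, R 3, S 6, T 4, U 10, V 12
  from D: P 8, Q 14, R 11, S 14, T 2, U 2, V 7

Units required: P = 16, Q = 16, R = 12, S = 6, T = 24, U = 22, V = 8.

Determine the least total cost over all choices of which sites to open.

Minimum total cost: 403

For any fixed open set, each zone goes to its cheapest open site; total = fixed + service.
{B, C, D}: P→C 2·16=32, Q→B 7·16=112, R→C 3·12=36, S→B 2·6=12, T→D 2·24=48, U→D 2·22=44, V→B 4·8=32. Service 316; fixed 87; total 403.
{B, D}: P→B 3·16=48, Q→B 7·16=112, R→B 6·12=72, S→B 2·6=12, T→D 2·24=48, U→D 2·22=44, V→B 4·8=32. Service 368; fixed 53; total 421.
{A, B, C, D}: service 316 + fixed 116 = 432
{B}: service 612 + fixed 24 = 636
No other subset beats 403.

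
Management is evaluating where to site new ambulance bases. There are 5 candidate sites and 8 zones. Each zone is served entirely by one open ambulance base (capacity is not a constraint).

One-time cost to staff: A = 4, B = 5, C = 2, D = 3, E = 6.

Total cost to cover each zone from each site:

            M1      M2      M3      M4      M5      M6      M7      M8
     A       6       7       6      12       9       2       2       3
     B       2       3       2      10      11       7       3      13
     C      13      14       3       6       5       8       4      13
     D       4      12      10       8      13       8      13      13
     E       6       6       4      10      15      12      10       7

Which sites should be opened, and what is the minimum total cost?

For any fixed open set, each zone goes to its cheapest open site; total = fixed + service.
{A, B, C}: M1→B 2, M2→B 3, M3→B 2, M4→C 6, M5→C 5, M6→A 2, M7→A 2, M8→A 3. Service 25; fixed 11; total 36.
{A, B, C, D}: M1→B 2, M2→B 3, M3→B 2, M4→C 6, M5→C 5, M6→A 2, M7→A 2, M8→A 3. Service 25; fixed 14; total 39.
{A, C}: service 34 + fixed 6 = 40
{A, B, C, D, E}: service 25 + fixed 20 = 45
No other subset beats 36.

Open A, B and C; minimum total cost 36.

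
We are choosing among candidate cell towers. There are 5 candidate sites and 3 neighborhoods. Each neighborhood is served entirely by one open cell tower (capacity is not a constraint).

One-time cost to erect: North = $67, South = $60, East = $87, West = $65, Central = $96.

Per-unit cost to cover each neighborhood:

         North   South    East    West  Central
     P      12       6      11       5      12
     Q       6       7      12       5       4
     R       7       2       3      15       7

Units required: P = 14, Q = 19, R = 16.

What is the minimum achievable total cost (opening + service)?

Minimum total cost: 309

For any fixed open set, each neighborhood goes to its cheapest open site; total = fixed + service.
{South}: P→South 6·14=84, Q→South 7·19=133, R→South 2·16=32. Service 249; fixed 60; total 309.
{South, West}: service 197 + fixed 125 = 322
{South, Central}: service 192 + fixed 156 = 348
{North, South, East, West, Central}: P→West 5·14=70, Q→Central 4·19=76, R→South 2·16=32. Service 178; fixed 375; total 553.
No other subset beats 309.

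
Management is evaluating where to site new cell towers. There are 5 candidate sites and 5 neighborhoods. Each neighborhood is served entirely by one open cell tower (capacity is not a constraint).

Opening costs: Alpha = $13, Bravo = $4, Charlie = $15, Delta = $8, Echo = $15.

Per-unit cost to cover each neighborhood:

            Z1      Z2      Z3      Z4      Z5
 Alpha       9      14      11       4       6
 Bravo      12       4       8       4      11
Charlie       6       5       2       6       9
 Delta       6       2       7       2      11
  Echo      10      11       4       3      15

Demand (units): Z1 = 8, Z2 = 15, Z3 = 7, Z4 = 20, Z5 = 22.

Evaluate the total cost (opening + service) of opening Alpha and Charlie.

Each neighborhood is assigned to its cheapest site among the open ones.
{Alpha, Charlie}: Z1→Charlie 6·8=48, Z2→Charlie 5·15=75, Z3→Charlie 2·7=14, Z4→Alpha 4·20=80, Z5→Alpha 6·22=132. Service 349; fixed 28; total 377.

Total cost: 377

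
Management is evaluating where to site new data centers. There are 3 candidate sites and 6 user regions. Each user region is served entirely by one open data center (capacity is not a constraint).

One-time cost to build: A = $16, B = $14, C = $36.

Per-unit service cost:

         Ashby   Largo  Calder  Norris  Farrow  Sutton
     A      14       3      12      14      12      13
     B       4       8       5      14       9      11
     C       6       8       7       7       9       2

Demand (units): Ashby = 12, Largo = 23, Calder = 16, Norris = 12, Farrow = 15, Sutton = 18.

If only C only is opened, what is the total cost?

Each user region is assigned to its cheapest site among the open ones.
{C}: Ashby→C 6·12=72, Largo→C 8·23=184, Calder→C 7·16=112, Norris→C 7·12=84, Farrow→C 9·15=135, Sutton→C 2·18=36. Service 623; fixed 36; total 659.

Total cost: 659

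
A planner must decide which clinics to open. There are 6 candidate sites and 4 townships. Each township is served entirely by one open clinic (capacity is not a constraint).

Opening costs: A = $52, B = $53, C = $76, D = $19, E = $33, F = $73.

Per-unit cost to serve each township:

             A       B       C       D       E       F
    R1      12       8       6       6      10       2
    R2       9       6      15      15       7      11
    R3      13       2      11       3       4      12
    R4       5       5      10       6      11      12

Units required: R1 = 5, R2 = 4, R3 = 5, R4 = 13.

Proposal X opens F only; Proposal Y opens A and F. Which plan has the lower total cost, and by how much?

Proposal X: {F}: R1→F 2·5=10, R2→F 11·4=44, R3→F 12·5=60, R4→F 12·13=156. Service 270; fixed 73; total 343.
Proposal Y: {A, F}: R1→F 2·5=10, R2→A 9·4=36, R3→F 12·5=60, R4→A 5·13=65. Service 171; fixed 125; total 296.
Difference: |343 − 296| = 47.

Proposal Y is cheaper by 47.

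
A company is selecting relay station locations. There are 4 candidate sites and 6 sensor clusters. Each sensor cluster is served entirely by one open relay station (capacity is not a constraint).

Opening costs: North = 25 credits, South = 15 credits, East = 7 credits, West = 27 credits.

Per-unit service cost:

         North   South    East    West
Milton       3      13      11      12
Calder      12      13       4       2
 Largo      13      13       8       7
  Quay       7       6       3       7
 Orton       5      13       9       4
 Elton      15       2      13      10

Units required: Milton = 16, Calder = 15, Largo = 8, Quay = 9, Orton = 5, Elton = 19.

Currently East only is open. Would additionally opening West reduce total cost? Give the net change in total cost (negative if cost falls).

Current service cost with {East}: 619.
Adding West: each sensor cluster re-picks its cheapest; new service cost 499, saving 120.
Extra fixed cost: 27. Net change = 27 − 120 = -93.
(Totals: 626 → 533.)

Yes — net change −93 (cost falls by 93).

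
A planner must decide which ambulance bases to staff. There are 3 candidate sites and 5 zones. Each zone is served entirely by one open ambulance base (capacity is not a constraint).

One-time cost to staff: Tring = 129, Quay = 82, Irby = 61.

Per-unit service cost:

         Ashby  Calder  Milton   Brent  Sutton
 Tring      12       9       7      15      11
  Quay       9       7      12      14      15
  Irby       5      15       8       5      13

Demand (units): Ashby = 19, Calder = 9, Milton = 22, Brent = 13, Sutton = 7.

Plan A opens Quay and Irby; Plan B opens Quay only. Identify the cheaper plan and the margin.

Plan A is cheaper by 234.

Plan A: {Quay, Irby}: Ashby→Irby 5·19=95, Calder→Quay 7·9=63, Milton→Irby 8·22=176, Brent→Irby 5·13=65, Sutton→Irby 13·7=91. Service 490; fixed 143; total 633.
Plan B: {Quay}: Ashby→Quay 9·19=171, Calder→Quay 7·9=63, Milton→Quay 12·22=264, Brent→Quay 14·13=182, Sutton→Quay 15·7=105. Service 785; fixed 82; total 867.
Difference: |633 − 867| = 234.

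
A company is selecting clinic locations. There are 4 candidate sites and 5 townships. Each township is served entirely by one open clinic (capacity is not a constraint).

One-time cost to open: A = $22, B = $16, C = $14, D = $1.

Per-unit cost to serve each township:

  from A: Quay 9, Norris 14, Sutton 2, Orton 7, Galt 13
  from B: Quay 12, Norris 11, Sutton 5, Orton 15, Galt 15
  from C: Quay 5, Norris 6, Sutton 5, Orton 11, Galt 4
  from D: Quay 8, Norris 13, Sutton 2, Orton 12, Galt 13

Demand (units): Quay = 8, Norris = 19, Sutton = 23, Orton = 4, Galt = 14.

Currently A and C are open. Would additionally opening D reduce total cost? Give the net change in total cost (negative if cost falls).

No — net change +1 (cost rises by 1).

Current service cost with {A, C}: 284.
Adding D: each township re-picks its cheapest; new service cost 284, saving 0.
Extra fixed cost: 1. Net change = 1 − 0 = 1.
(Totals: 320 → 321.)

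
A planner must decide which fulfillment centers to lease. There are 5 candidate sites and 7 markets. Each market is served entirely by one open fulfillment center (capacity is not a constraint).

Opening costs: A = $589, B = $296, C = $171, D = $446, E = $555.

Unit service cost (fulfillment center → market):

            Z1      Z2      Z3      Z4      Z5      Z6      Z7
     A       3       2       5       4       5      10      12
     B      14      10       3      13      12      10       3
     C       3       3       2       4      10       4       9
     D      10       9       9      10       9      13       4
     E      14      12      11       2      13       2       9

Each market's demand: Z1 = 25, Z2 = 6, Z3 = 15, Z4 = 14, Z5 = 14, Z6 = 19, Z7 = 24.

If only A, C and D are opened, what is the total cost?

Each market is assigned to its cheapest site among the open ones.
{A, C, D}: Z1→A 3·25=75, Z2→A 2·6=12, Z3→C 2·15=30, Z4→A 4·14=56, Z5→A 5·14=70, Z6→C 4·19=76, Z7→D 4·24=96. Service 415; fixed 1206; total 1621.

Total cost: 1621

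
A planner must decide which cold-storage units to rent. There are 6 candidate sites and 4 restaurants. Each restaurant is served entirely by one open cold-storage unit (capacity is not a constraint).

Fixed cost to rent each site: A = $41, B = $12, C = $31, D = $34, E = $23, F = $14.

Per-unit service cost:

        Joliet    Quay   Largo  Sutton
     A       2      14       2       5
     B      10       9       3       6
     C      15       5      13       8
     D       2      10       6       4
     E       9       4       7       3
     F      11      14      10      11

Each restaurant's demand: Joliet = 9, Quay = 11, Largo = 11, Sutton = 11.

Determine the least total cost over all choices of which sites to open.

For any fixed open set, each restaurant goes to its cheapest open site; total = fixed + service.
{A, E}: Joliet→A 2·9=18, Quay→E 4·11=44, Largo→A 2·11=22, Sutton→E 3·11=33. Service 117; fixed 64; total 181.
{A, B, E}: Joliet→A 2·9=18, Quay→E 4·11=44, Largo→A 2·11=22, Sutton→E 3·11=33. Service 117; fixed 76; total 193.
{A, E, F}: service 117 + fixed 78 = 195
{A, B, C, D, E, F}: service 117 + fixed 155 = 272
No other subset beats 181.

Minimum total cost: 181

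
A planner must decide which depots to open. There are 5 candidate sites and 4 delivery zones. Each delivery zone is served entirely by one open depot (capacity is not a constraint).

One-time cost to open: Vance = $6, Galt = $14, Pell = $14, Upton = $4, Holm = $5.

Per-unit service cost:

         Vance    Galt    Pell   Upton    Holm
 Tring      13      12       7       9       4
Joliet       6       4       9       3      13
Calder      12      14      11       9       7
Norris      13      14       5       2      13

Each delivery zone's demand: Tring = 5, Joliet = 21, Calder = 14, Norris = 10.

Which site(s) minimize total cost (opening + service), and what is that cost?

Open Upton and Holm; minimum total cost 210.

For any fixed open set, each delivery zone goes to its cheapest open site; total = fixed + service.
{Upton, Holm}: Tring→Holm 4·5=20, Joliet→Upton 3·21=63, Calder→Holm 7·14=98, Norris→Upton 2·10=20. Service 201; fixed 9; total 210.
{Vance, Upton, Holm}: Tring→Holm 4·5=20, Joliet→Upton 3·21=63, Calder→Holm 7·14=98, Norris→Upton 2·10=20. Service 201; fixed 15; total 216.
{Galt, Upton, Holm}: service 201 + fixed 23 = 224
{Vance, Galt, Pell, Upton, Holm}: service 201 + fixed 43 = 244
No other subset beats 210.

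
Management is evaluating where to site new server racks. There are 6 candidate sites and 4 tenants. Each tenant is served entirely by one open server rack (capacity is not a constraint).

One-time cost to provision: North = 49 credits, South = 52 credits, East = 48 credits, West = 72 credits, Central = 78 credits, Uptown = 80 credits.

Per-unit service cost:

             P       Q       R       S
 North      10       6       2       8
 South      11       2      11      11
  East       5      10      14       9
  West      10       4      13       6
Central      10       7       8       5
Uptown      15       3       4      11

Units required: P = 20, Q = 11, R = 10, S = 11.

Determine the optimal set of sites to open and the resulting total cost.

Open North and East; minimum total cost 371.

For any fixed open set, each tenant goes to its cheapest open site; total = fixed + service.
{North, East}: P→East 5·20=100, Q→North 6·11=66, R→North 2·10=20, S→North 8·11=88. Service 274; fixed 97; total 371.
{North, South, East}: service 230 + fixed 149 = 379
{North, East, West}: P→East 5·20=100, Q→West 4·11=44, R→North 2·10=20, S→West 6·11=66. Service 230; fixed 169; total 399.
{North, South, East, West, Central, Uptown}: service 197 + fixed 379 = 576
No other subset beats 371.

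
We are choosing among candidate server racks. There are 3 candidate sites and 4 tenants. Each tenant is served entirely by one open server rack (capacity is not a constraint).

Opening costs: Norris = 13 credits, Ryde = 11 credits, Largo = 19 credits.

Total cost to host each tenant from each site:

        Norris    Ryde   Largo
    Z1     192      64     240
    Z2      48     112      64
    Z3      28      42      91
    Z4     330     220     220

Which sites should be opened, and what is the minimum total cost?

For any fixed open set, each tenant goes to its cheapest open site; total = fixed + service.
{Norris, Ryde}: Z1→Ryde 64, Z2→Norris 48, Z3→Norris 28, Z4→Ryde 220. Service 360; fixed 24; total 384.
{Norris, Ryde, Largo}: service 360 + fixed 43 = 403
{Ryde, Largo}: service 390 + fixed 30 = 420
{Ryde}: Z1→Ryde 64, Z2→Ryde 112, Z3→Ryde 42, Z4→Ryde 220. Service 438; fixed 11; total 449.
No other subset beats 384.

Open Norris and Ryde; minimum total cost 384.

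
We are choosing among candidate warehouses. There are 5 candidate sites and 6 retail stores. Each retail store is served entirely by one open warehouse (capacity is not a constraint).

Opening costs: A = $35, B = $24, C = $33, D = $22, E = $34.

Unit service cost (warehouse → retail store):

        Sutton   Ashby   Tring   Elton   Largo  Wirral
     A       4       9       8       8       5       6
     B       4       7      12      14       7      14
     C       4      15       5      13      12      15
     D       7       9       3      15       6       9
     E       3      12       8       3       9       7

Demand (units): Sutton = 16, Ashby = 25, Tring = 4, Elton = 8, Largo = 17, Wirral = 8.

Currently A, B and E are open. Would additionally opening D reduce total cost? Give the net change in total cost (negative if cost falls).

No — net change +2 (cost rises by 2).

Current service cost with {A, B, E}: 412.
Adding D: each retail store re-picks its cheapest; new service cost 392, saving 20.
Extra fixed cost: 22. Net change = 22 − 20 = 2.
(Totals: 505 → 507.)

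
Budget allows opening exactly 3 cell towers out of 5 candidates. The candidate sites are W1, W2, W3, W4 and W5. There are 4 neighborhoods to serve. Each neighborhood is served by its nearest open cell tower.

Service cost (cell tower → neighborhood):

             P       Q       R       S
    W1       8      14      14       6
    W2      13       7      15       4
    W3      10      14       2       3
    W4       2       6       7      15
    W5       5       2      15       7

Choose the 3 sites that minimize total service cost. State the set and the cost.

With exactly 3 open, each neighborhood uses its cheapest among the chosen.
{W3, W4, W5}: P→W4 2, Q→W5 2, R→W3 2, S→W3 3. Service cost 9.
{W1, W3, W5}: service cost 12
{W2, W3, W5}: service cost 12
Among all 10 size-3 choices, {W3, W4, W5} is lowest.

Choose W3, W4 and W5; total service cost 9.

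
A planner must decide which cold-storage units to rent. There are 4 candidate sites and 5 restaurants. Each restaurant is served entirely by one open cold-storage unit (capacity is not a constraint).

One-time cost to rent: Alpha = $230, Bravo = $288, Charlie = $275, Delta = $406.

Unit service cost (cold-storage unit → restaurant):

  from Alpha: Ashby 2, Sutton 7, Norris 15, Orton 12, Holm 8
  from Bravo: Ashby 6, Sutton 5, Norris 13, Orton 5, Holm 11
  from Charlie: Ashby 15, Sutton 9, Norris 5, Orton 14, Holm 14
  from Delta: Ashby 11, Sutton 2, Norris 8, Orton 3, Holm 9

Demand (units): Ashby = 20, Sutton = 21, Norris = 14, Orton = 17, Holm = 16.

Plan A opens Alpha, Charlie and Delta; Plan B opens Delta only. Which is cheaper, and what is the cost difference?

Plan A: {Alpha, Charlie, Delta}: Ashby→Alpha 2·20=40, Sutton→Delta 2·21=42, Norris→Charlie 5·14=70, Orton→Delta 3·17=51, Holm→Alpha 8·16=128. Service 331; fixed 911; total 1242.
Plan B: {Delta}: Ashby→Delta 11·20=220, Sutton→Delta 2·21=42, Norris→Delta 8·14=112, Orton→Delta 3·17=51, Holm→Delta 9·16=144. Service 569; fixed 406; total 975.
Difference: |1242 − 975| = 267.

Plan B is cheaper by 267.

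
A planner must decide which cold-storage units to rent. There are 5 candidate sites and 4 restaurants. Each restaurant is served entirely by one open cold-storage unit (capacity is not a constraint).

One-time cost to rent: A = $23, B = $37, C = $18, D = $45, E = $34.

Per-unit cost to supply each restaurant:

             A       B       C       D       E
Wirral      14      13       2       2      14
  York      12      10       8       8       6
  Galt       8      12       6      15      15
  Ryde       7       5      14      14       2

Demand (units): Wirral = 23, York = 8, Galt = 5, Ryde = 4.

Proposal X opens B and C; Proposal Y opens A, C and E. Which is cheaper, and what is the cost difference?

Proposal Y is cheaper by 8.

Proposal X: {B, C}: Wirral→C 2·23=46, York→C 8·8=64, Galt→C 6·5=30, Ryde→B 5·4=20. Service 160; fixed 55; total 215.
Proposal Y: {A, C, E}: Wirral→C 2·23=46, York→E 6·8=48, Galt→C 6·5=30, Ryde→E 2·4=8. Service 132; fixed 75; total 207.
Difference: |215 − 207| = 8.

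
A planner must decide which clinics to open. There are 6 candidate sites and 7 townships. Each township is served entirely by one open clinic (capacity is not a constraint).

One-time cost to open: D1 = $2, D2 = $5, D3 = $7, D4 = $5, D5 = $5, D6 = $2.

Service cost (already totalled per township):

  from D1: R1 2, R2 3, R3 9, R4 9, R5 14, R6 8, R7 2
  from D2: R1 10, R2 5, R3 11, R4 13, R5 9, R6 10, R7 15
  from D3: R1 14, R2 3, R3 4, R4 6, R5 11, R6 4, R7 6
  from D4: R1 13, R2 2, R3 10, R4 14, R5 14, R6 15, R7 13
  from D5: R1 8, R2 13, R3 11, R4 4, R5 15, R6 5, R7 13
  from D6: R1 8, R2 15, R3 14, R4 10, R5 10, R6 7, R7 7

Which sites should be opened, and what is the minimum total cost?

For any fixed open set, each township goes to its cheapest open site; total = fixed + service.
{D1, D3}: R1→D1 2, R2→D1 3, R3→D3 4, R4→D3 6, R5→D3 11, R6→D3 4, R7→D1 2. Service 32; fixed 9; total 41.
{D1, D3, D6}: service 31 + fixed 11 = 42
{D1, D2, D3}: R1→D1 2, R2→D1 3, R3→D3 4, R4→D3 6, R5→D2 9, R6→D3 4, R7→D1 2. Service 30; fixed 14; total 44.
{D1, D2, D3, D4, D5, D6}: service 27 + fixed 26 = 53
No other subset beats 41.

Open D1 and D3; minimum total cost 41.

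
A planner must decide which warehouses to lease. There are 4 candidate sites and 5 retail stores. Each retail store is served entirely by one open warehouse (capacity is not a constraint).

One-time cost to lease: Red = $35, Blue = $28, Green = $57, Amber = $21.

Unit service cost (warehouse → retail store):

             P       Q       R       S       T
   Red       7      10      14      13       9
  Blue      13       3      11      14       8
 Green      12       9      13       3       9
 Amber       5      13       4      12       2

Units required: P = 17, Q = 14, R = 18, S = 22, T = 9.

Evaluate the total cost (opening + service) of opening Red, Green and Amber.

Each retail store is assigned to its cheapest site among the open ones.
{Red, Green, Amber}: P→Amber 5·17=85, Q→Green 9·14=126, R→Amber 4·18=72, S→Green 3·22=66, T→Amber 2·9=18. Service 367; fixed 113; total 480.

Total cost: 480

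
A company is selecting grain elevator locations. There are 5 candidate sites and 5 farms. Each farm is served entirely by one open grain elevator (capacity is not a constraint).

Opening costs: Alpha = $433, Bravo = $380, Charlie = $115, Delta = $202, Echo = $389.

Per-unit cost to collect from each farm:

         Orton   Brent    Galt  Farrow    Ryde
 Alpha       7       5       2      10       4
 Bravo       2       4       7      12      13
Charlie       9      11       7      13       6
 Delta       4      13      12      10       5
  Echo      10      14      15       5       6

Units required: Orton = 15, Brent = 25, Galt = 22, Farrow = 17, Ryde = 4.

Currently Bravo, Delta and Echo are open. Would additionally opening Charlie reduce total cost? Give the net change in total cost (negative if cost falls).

No — net change +115 (cost rises by 115).

Current service cost with {Bravo, Delta, Echo}: 389.
Adding Charlie: each farm re-picks its cheapest; new service cost 389, saving 0.
Extra fixed cost: 115. Net change = 115 − 0 = 115.
(Totals: 1360 → 1475.)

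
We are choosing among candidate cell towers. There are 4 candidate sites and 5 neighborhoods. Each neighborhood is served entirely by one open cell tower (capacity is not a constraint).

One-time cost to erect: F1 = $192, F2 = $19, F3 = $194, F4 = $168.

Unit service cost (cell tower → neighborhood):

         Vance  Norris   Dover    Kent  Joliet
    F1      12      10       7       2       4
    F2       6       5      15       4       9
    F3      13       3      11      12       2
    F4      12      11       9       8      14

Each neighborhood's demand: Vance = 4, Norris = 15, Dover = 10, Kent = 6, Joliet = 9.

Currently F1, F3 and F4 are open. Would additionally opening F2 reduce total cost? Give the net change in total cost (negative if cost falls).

Current service cost with {F1, F3, F4}: 193.
Adding F2: each neighborhood re-picks its cheapest; new service cost 169, saving 24.
Extra fixed cost: 19. Net change = 19 − 24 = -5.
(Totals: 747 → 742.)

Yes — net change −5 (cost falls by 5).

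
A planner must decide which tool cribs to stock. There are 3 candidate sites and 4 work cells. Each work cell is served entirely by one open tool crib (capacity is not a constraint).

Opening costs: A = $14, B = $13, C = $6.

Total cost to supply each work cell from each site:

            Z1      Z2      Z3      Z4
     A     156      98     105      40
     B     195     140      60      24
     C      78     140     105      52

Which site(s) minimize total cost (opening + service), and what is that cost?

Open A, B and C; minimum total cost 293.

For any fixed open set, each work cell goes to its cheapest open site; total = fixed + service.
{A, B, C}: Z1→C 78, Z2→A 98, Z3→B 60, Z4→B 24. Service 260; fixed 33; total 293.
{B, C}: service 302 + fixed 19 = 321
{A, C}: Z1→C 78, Z2→A 98, Z3→A 105, Z4→A 40. Service 321; fixed 20; total 341.
{C}: service 375 + fixed 6 = 381
No other subset beats 293.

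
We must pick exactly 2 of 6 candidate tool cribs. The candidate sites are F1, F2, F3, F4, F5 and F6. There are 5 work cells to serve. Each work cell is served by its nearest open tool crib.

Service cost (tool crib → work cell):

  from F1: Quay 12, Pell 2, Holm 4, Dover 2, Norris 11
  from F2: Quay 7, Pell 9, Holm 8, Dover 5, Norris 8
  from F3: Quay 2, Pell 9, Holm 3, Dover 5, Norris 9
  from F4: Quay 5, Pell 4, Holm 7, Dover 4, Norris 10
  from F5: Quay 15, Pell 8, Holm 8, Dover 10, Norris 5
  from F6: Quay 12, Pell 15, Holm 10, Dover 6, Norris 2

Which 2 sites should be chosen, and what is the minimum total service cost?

With exactly 2 open, each work cell uses its cheapest among the chosen.
{F1, F3}: Quay→F3 2, Pell→F1 2, Holm→F3 3, Dover→F1 2, Norris→F3 9. Service cost 18.
{F3, F6}: service cost 21
{F1, F6}: service cost 22
Among all 15 size-2 choices, {F1, F3} is lowest.

Choose F1 and F3; total service cost 18.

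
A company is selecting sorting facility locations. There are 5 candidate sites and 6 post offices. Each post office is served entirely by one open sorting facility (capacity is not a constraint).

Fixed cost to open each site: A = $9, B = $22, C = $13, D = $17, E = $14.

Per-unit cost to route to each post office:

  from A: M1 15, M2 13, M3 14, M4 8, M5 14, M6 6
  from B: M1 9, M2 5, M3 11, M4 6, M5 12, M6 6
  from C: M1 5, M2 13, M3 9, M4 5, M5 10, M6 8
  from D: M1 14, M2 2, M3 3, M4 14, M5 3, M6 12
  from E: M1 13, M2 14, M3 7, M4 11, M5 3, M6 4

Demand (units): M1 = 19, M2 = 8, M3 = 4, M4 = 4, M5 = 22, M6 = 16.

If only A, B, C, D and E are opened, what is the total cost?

Total cost: 348

Each post office is assigned to its cheapest site among the open ones.
{A, B, C, D, E}: M1→C 5·19=95, M2→D 2·8=16, M3→D 3·4=12, M4→C 5·4=20, M5→D 3·22=66, M6→E 4·16=64. Service 273; fixed 75; total 348.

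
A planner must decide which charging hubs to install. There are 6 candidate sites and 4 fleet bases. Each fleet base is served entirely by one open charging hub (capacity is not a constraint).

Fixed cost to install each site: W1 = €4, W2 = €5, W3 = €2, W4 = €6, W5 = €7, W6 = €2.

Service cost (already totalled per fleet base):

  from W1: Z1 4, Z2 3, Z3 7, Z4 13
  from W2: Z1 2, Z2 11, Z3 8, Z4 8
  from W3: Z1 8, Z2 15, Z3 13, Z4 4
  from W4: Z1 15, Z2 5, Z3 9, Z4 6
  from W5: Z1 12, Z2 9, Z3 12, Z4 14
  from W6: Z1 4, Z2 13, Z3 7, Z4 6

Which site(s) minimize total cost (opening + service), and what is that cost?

Open W1 and W3; minimum total cost 24.

For any fixed open set, each fleet base goes to its cheapest open site; total = fixed + service.
{W1, W3}: Z1→W1 4, Z2→W1 3, Z3→W1 7, Z4→W3 4. Service 18; fixed 6; total 24.
{W1, W3, W6}: service 18 + fixed 8 = 26
{W1, W6}: Z1→W1 4, Z2→W1 3, Z3→W1 7, Z4→W6 6. Service 20; fixed 6; total 26.
{W1, W2, W3, W4, W5, W6}: Z1→W2 2, Z2→W1 3, Z3→W1 7, Z4→W3 4. Service 16; fixed 26; total 42.
No other subset beats 24.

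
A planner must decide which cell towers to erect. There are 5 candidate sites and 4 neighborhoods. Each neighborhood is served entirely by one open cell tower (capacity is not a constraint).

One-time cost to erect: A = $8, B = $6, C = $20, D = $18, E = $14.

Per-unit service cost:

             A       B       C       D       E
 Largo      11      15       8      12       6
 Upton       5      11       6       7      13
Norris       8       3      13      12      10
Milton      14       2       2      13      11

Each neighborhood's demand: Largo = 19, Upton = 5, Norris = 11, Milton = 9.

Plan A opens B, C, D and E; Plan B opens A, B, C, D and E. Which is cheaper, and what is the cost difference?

Plan A: {B, C, D, E}: Largo→E 6·19=114, Upton→C 6·5=30, Norris→B 3·11=33, Milton→B 2·9=18. Service 195; fixed 58; total 253.
Plan B: {A, B, C, D, E}: Largo→E 6·19=114, Upton→A 5·5=25, Norris→B 3·11=33, Milton→B 2·9=18. Service 190; fixed 66; total 256.
Difference: |253 − 256| = 3.

Plan A is cheaper by 3.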